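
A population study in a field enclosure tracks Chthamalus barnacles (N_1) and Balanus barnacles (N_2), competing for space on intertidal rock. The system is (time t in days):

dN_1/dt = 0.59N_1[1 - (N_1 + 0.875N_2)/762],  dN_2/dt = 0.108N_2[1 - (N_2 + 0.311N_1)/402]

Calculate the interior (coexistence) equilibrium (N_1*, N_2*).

N_1* ≈ 564, N_2* ≈ 227

Setting both brackets to zero gives the nullclines N_1 + 0.875N_2 = 762 and 0.311N_1 + N_2 = 402.
Substituting N_2 = 402 - 0.311N_1 into the first: N_1(1 - 0.875·0.311) = 762 - 0.875·402.
So N_1* = 410/0.728 = 564, and then N_2* = 402 - 0.311·564 = 227.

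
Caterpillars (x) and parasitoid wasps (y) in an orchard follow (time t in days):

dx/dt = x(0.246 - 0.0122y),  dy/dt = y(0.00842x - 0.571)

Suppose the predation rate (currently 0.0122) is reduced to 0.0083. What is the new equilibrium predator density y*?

At the interior fixed point, setting dx/dt = 0 with x > 0 fixes y* = (prey growth rate)/(xy coefficient) — independent of the other coefficients.
With the change, y* = 0.246/0.0083 = 29.6; it rises from 20.2.

y* ≈ 29.6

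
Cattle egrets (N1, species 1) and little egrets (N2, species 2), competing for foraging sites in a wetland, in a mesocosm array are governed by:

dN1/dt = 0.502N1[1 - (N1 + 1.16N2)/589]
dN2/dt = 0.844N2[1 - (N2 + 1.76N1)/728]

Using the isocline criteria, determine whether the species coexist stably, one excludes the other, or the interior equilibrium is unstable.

unstable coexistence (outcome depends on initial conditions)

Compare the nullcline intercepts: K1/α12 = 589/1.16 = 508 < K2 = 728; K2/α21 = 728/1.76 = 414 < K1 = 589.
Since both are reversed, neither can invade when rare; the interior point is a saddle.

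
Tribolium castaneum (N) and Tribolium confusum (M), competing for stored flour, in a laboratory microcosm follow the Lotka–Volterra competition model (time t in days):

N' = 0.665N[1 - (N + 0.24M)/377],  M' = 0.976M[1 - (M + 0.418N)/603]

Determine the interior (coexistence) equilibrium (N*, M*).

N* ≈ 258, M* ≈ 495

Setting both brackets to zero gives the nullclines N + 0.24M = 377 and 0.418N + M = 603.
Substituting M = 603 - 0.418N into the first: N(1 - 0.24·0.418) = 377 - 0.24·603.
So N* = 232/0.9 = 258, and then M* = 603 - 0.418·258 = 495.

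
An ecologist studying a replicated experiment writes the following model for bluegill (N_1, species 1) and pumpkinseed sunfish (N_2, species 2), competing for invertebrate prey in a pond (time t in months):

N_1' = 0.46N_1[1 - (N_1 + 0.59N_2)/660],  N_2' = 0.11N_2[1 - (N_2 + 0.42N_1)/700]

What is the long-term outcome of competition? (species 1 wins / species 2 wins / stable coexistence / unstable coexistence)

stable coexistence

Compare the nullcline intercepts: K1/α12 = 660/0.59 = 1120 > K2 = 700; K2/α21 = 700/0.42 = 1670 > K1 = 660.
Since both inequalities hold, each species can invade when rare, so the interior equilibrium is stable.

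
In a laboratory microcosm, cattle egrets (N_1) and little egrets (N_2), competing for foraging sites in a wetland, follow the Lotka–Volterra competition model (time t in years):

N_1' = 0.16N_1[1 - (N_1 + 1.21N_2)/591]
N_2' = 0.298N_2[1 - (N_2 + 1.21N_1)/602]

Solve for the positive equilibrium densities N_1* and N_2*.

Setting both brackets to zero gives the nullclines N_1 + 1.21N_2 = 591 and 1.21N_1 + N_2 = 602.
Substituting N_2 = 602 - 1.21N_1 into the first: N_1(1 - 1.21·1.21) = 591 - 1.21·602.
So N_1* = -137/-0.464 = 296, and then N_2* = 602 - 1.21·296 = 244.

N_1* ≈ 296, N_2* ≈ 244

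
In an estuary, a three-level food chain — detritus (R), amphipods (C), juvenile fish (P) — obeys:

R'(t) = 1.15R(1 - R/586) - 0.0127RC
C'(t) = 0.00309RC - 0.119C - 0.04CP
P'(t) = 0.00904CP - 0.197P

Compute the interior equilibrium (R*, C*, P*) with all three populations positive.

From dP/dt = 0: 0.00904C* = 0.197, so C* = 21.8.
From dR/dt = 0: 1.15(1 - R*/586) = 0.0127·21.8, giving R* = 586·(1 - 0.241) = 445.
From dC/dt = 0: 0.00309·445 - 0.119 = 0.04P*, so P* = 1.26/0.04 = 31.4.

R* ≈ 445, C* ≈ 21.8, P* ≈ 31.4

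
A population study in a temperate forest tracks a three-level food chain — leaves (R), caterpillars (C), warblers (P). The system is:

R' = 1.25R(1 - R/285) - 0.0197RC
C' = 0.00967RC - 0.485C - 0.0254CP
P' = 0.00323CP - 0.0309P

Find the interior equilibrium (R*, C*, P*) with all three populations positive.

R* ≈ 242, C* ≈ 9.57, P* ≈ 73

From dP/dt = 0: 0.00323C* = 0.0309, so C* = 9.57.
From dR/dt = 0: 1.25(1 - R*/285) = 0.0197·9.57, giving R* = 285·(1 - 0.151) = 242.
From dC/dt = 0: 0.00967·242 - 0.485 = 0.0254P*, so P* = 1.86/0.0254 = 73.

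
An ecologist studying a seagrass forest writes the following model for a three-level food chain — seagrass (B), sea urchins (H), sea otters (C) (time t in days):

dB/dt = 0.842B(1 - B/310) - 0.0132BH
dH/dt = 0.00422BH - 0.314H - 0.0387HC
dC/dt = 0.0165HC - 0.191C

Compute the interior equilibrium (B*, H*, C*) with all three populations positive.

From dC/dt = 0: 0.0165H* = 0.191, so H* = 11.6.
From dB/dt = 0: 0.842(1 - B*/310) = 0.0132·11.6, giving B* = 310·(1 - 0.181) = 254.
From dH/dt = 0: 0.00422·254 - 0.314 = 0.0387C*, so C* = 0.757/0.0387 = 19.6.

B* ≈ 254, H* ≈ 11.6, C* ≈ 19.6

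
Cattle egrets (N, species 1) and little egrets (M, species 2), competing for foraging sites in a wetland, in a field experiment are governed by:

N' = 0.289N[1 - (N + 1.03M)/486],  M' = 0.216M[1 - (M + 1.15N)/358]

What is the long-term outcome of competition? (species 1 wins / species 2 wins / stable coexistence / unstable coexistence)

Compare the nullcline intercepts: K1/α12 = 486/1.03 = 472 > K2 = 358; K2/α21 = 358/1.15 = 311 < K1 = 486.
Since the inequalities point opposite ways, species 1 can invade but species 2 cannot.

species 1 excludes species 2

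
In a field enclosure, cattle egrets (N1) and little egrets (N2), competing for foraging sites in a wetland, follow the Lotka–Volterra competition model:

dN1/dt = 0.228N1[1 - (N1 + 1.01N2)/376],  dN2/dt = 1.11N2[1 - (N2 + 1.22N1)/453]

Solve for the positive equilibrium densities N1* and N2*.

N1* ≈ 351, N2* ≈ 24.6

Setting both brackets to zero gives the nullclines N1 + 1.01N2 = 376 and 1.22N1 + N2 = 453.
Substituting N2 = 453 - 1.22N1 into the first: N1(1 - 1.01·1.22) = 376 - 1.01·453.
So N1* = -81.5/-0.232 = 351, and then N2* = 453 - 1.22·351 = 24.6.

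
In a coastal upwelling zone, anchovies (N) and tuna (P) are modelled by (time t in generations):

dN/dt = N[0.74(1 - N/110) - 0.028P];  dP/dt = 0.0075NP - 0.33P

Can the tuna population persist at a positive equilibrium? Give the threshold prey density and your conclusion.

Threshold N = 44; K > 44, so yes, the predator persists.

The predator equation gives dP/dt > 0 only when N > 0.33/0.0075 = 44.
Without the predator, N → K = 110. Since 110 > 44, the predator can invade and persist.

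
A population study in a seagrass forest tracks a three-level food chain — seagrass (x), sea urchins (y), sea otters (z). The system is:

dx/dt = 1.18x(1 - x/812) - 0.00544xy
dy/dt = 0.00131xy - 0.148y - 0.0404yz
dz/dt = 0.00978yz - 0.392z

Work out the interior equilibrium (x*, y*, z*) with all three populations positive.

x* ≈ 662, y* ≈ 40.1, z* ≈ 17.8

From dz/dt = 0: 0.00978y* = 0.392, so y* = 40.1.
From dx/dt = 0: 1.18(1 - x*/812) = 0.00544·40.1, giving x* = 812·(1 - 0.185) = 662.
From dy/dt = 0: 0.00131·662 - 0.148 = 0.0404z*, so z* = 0.719/0.0404 = 17.8.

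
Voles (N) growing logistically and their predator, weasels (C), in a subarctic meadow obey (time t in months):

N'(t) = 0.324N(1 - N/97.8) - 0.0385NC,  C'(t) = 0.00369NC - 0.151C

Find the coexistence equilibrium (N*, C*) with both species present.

From dC/dt = 0 with C > 0: 0.00369N* = 0.151, so N* = 40.9.
Substitute into dN/dt = 0: 0.324(1 - 40.9/97.8) = 0.0385C*.
The bracket is 0.582, giving C* = 0.188/0.0385 = 4.89.

N* ≈ 40.9, C* ≈ 4.89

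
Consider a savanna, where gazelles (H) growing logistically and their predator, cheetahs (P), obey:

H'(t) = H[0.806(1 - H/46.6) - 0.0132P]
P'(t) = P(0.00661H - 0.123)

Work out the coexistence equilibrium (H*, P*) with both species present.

From dP/dt = 0 with P > 0: 0.00661H* = 0.123, so H* = 18.6.
Substitute into dH/dt = 0: 0.806(1 - 18.6/46.6) = 0.0132P*.
The bracket is 0.601, giving P* = 0.484/0.0132 = 36.7.

H* ≈ 18.6, P* ≈ 36.7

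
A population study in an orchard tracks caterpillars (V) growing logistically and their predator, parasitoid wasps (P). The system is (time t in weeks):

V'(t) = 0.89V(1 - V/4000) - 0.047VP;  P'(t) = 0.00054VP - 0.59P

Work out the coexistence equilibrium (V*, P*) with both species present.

From dP/dt = 0 with P > 0: 0.00054V* = 0.59, so V* = 1090.
Substitute into dV/dt = 0: 0.89(1 - 1090/4000) = 0.047P*.
The bracket is 0.727, giving P* = 0.647/0.047 = 13.8.

V* ≈ 1090, P* ≈ 13.8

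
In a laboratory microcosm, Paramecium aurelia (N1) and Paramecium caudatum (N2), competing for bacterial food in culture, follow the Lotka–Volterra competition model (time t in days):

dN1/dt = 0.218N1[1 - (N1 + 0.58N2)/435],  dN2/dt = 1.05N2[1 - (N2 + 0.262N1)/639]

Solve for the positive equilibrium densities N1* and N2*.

N1* ≈ 75.9, N2* ≈ 619

Setting both brackets to zero gives the nullclines N1 + 0.58N2 = 435 and 0.262N1 + N2 = 639.
Substituting N2 = 639 - 0.262N1 into the first: N1(1 - 0.58·0.262) = 435 - 0.58·639.
So N1* = 64.4/0.848 = 75.9, and then N2* = 639 - 0.262·75.9 = 619.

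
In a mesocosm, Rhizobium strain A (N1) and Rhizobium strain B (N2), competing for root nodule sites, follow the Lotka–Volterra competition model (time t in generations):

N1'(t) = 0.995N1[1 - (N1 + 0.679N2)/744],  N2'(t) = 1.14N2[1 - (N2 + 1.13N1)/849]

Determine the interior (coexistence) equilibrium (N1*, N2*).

N1* ≈ 720, N2* ≈ 35.6

Setting both brackets to zero gives the nullclines N1 + 0.679N2 = 744 and 1.13N1 + N2 = 849.
Substituting N2 = 849 - 1.13N1 into the first: N1(1 - 0.679·1.13) = 744 - 0.679·849.
So N1* = 168/0.233 = 720, and then N2* = 849 - 1.13·720 = 35.6.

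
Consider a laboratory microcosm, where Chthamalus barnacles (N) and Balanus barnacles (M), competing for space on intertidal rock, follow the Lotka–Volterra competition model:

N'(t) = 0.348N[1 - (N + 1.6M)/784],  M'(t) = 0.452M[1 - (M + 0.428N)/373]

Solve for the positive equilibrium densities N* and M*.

Setting both brackets to zero gives the nullclines N + 1.6M = 784 and 0.428N + M = 373.
Substituting M = 373 - 0.428N into the first: N(1 - 1.6·0.428) = 784 - 1.6·373.
So N* = 187/0.315 = 594, and then M* = 373 - 0.428·594 = 119.

N* ≈ 594, M* ≈ 119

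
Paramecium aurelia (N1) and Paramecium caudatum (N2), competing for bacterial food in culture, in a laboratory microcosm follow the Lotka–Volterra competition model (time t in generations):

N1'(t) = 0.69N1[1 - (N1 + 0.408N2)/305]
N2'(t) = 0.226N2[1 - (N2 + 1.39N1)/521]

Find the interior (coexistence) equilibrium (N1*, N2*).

N1* ≈ 214, N2* ≈ 224

Setting both brackets to zero gives the nullclines N1 + 0.408N2 = 305 and 1.39N1 + N2 = 521.
Substituting N2 = 521 - 1.39N1 into the first: N1(1 - 0.408·1.39) = 305 - 0.408·521.
So N1* = 92.4/0.433 = 214, and then N2* = 521 - 1.39·214 = 224.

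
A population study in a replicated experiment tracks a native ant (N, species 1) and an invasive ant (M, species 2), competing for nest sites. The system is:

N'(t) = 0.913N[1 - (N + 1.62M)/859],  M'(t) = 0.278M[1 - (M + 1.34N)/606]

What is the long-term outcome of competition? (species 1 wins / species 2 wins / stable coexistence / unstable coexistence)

Compare the nullcline intercepts: K1/α12 = 859/1.62 = 530 < K2 = 606; K2/α21 = 606/1.34 = 452 < K1 = 859.
Since both are reversed, neither can invade when rare; the interior point is a saddle.

unstable coexistence (outcome depends on initial conditions)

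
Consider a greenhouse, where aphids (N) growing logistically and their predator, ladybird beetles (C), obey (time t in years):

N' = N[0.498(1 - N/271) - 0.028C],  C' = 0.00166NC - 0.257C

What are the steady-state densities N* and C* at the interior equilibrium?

From dC/dt = 0 with C > 0: 0.00166N* = 0.257, so N* = 155.
Substitute into dN/dt = 0: 0.498(1 - 155/271) = 0.028C*.
The bracket is 0.429, giving C* = 0.213/0.028 = 7.62.

N* ≈ 155, C* ≈ 7.62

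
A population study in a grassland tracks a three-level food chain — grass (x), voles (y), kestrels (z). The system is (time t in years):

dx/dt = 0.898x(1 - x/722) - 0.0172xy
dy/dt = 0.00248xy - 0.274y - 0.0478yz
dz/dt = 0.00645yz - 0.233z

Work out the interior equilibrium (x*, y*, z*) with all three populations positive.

x* ≈ 222, y* ≈ 36.1, z* ≈ 5.81

From dz/dt = 0: 0.00645y* = 0.233, so y* = 36.1.
From dx/dt = 0: 0.898(1 - x*/722) = 0.0172·36.1, giving x* = 722·(1 - 0.692) = 222.
From dy/dt = 0: 0.00248·222 - 0.274 = 0.0478z*, so z* = 0.278/0.0478 = 5.81.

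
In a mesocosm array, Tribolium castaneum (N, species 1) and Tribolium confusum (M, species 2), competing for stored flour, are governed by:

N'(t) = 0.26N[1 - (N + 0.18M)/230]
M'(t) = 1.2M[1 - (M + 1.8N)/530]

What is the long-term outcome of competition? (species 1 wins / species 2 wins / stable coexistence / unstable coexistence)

Compare the nullcline intercepts: K1/α12 = 230/0.18 = 1280 > K2 = 530; K2/α21 = 530/1.8 = 294 > K1 = 230.
Since both inequalities hold, each species can invade when rare, so the interior equilibrium is stable.

stable coexistence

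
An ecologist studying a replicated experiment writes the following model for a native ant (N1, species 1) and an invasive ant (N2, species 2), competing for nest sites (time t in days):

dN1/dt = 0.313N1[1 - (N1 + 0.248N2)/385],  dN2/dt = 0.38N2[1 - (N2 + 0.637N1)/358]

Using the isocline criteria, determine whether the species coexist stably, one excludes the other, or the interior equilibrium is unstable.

stable coexistence

Compare the nullcline intercepts: K1/α12 = 385/0.248 = 1550 > K2 = 358; K2/α21 = 358/0.637 = 562 > K1 = 385.
Since both inequalities hold, each species can invade when rare, so the interior equilibrium is stable.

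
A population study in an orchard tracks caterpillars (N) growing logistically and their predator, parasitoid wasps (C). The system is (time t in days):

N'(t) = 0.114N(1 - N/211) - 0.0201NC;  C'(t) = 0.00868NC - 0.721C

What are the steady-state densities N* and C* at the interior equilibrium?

From dC/dt = 0 with C > 0: 0.00868N* = 0.721, so N* = 83.1.
Substitute into dN/dt = 0: 0.114(1 - 83.1/211) = 0.0201C*.
The bracket is 0.606, giving C* = 0.0691/0.0201 = 3.44.

N* ≈ 83.1, C* ≈ 3.44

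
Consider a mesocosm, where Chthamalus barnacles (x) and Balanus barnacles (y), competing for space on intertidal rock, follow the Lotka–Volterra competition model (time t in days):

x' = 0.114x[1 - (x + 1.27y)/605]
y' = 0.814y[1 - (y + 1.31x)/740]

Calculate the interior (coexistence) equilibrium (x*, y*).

x* ≈ 504, y* ≈ 79.2

Setting both brackets to zero gives the nullclines x + 1.27y = 605 and 1.31x + y = 740.
Substituting y = 740 - 1.31x into the first: x(1 - 1.27·1.31) = 605 - 1.27·740.
So x* = -335/-0.664 = 504, and then y* = 740 - 1.31·504 = 79.2.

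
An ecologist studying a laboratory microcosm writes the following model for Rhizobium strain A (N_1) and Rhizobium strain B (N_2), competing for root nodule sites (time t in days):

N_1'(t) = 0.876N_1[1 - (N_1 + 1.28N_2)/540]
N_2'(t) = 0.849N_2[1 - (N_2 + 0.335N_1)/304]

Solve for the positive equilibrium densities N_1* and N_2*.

N_1* ≈ 264, N_2* ≈ 216

Setting both brackets to zero gives the nullclines N_1 + 1.28N_2 = 540 and 0.335N_1 + N_2 = 304.
Substituting N_2 = 304 - 0.335N_1 into the first: N_1(1 - 1.28·0.335) = 540 - 1.28·304.
So N_1* = 151/0.571 = 264, and then N_2* = 304 - 0.335·264 = 216.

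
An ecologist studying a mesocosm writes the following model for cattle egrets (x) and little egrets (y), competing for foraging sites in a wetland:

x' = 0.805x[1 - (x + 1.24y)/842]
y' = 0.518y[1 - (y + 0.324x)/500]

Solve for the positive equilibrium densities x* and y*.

Setting both brackets to zero gives the nullclines x + 1.24y = 842 and 0.324x + y = 500.
Substituting y = 500 - 0.324x into the first: x(1 - 1.24·0.324) = 842 - 1.24·500.
So x* = 222/0.598 = 371, and then y* = 500 - 0.324·371 = 380.

x* ≈ 371, y* ≈ 380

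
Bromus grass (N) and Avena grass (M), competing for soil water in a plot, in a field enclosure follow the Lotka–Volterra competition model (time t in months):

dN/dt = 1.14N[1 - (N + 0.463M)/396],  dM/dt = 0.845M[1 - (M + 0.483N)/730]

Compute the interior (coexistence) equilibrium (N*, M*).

Setting both brackets to zero gives the nullclines N + 0.463M = 396 and 0.483N + M = 730.
Substituting M = 730 - 0.483N into the first: N(1 - 0.463·0.483) = 396 - 0.463·730.
So N* = 58/0.776 = 74.7, and then M* = 730 - 0.483·74.7 = 694.

N* ≈ 74.7, M* ≈ 694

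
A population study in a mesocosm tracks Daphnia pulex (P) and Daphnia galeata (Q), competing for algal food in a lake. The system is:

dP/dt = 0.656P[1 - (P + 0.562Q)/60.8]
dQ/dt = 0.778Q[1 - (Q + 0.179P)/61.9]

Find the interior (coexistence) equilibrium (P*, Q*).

P* ≈ 28.9, Q* ≈ 56.7

Setting both brackets to zero gives the nullclines P + 0.562Q = 60.8 and 0.179P + Q = 61.9.
Substituting Q = 61.9 - 0.179P into the first: P(1 - 0.562·0.179) = 60.8 - 0.562·61.9.
So P* = 26/0.899 = 28.9, and then Q* = 61.9 - 0.179·28.9 = 56.7.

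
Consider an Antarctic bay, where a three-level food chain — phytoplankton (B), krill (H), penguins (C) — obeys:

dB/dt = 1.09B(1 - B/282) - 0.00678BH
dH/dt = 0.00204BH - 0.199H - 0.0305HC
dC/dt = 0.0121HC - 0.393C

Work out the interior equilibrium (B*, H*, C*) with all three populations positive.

From dC/dt = 0: 0.0121H* = 0.393, so H* = 32.5.
From dB/dt = 0: 1.09(1 - B*/282) = 0.00678·32.5, giving B* = 282·(1 - 0.202) = 225.
From dH/dt = 0: 0.00204·225 - 0.199 = 0.0305C*, so C* = 0.26/0.0305 = 8.53.

B* ≈ 225, H* ≈ 32.5, C* ≈ 8.53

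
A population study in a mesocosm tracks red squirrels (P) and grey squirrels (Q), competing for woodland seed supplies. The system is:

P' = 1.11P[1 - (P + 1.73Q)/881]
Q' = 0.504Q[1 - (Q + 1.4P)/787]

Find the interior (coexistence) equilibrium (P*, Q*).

Setting both brackets to zero gives the nullclines P + 1.73Q = 881 and 1.4P + Q = 787.
Substituting Q = 787 - 1.4P into the first: P(1 - 1.73·1.4) = 881 - 1.73·787.
So P* = -481/-1.42 = 338, and then Q* = 787 - 1.4·338 = 314.

P* ≈ 338, Q* ≈ 314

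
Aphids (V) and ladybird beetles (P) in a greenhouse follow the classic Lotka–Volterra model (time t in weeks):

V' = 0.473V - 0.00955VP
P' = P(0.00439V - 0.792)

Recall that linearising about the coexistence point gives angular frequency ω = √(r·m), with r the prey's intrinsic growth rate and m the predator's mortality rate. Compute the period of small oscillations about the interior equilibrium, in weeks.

T ≈ 10.3 weeks

Here r = 0.473 and m = 0.792, so r·m = 0.375.
ω = √0.375 = 0.612 per week, hence T = 2π/ω ≈ 10.3 weeks.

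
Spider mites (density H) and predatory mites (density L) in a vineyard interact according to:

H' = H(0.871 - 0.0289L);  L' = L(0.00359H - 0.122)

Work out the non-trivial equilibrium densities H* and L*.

H* ≈ 34, L* ≈ 30.1

Set dL/dt = 0 with L > 0: 0.00359H - 0.122 = 0, so H* = 0.122/0.00359 = 34.
Set dH/dt = 0 with H > 0: 0.871 - 0.0289L = 0, so L* = 0.871/0.0289 = 30.1.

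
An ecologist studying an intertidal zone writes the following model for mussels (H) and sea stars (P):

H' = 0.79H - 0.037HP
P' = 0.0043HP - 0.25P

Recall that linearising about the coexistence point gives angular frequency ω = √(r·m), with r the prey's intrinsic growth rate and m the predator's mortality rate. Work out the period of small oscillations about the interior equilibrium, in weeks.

T ≈ 14.1 weeks

Here r = 0.79 and m = 0.25, so r·m = 0.198.
ω = √0.198 = 0.444 per week, hence T = 2π/ω ≈ 14.1 weeks.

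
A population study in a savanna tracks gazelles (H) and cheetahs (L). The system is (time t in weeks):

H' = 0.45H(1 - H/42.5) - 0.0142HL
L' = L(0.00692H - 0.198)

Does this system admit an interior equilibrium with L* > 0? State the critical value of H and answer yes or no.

Threshold H = 28.6; K > 28.6, so yes, the predator persists.

The predator equation gives dL/dt > 0 only when H > 0.198/0.00692 = 28.6.
Without the predator, H → K = 42.5. Since 42.5 > 28.6, the predator can invade and persist.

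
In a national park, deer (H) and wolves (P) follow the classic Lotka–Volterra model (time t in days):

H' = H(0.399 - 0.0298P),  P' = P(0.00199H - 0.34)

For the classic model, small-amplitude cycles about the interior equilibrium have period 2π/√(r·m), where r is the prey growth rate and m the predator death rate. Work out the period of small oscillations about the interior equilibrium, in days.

Here r = 0.399 and m = 0.34, so r·m = 0.136.
ω = √0.136 = 0.368 per day, hence T = 2π/ω ≈ 17.1 days.

T ≈ 17.1 days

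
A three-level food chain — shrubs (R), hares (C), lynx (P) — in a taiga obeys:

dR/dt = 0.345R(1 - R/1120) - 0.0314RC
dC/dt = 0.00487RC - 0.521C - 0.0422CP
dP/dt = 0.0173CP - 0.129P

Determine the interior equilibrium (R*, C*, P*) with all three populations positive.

From dP/dt = 0: 0.0173C* = 0.129, so C* = 7.46.
From dR/dt = 0: 0.345(1 - R*/1120) = 0.0314·7.46, giving R* = 1120·(1 - 0.679) = 360.
From dC/dt = 0: 0.00487·360 - 0.521 = 0.0422P*, so P* = 1.23/0.0422 = 29.2.

R* ≈ 360, C* ≈ 7.46, P* ≈ 29.2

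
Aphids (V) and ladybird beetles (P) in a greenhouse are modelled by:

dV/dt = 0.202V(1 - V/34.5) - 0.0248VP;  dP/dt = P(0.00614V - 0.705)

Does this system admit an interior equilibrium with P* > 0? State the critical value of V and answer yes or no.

The predator equation gives dP/dt > 0 only when V > 0.705/0.00614 = 115.
Without the predator, V → K = 34.5. Since 34.5 < 115, the predator cannot invade.

Threshold V = 115; K < 115, so no, the predator goes extinct.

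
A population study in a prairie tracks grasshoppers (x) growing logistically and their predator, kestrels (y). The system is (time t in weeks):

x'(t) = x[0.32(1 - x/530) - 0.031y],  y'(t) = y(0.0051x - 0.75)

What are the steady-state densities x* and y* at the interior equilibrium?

From dy/dt = 0 with y > 0: 0.0051x* = 0.75, so x* = 147.
Substitute into dx/dt = 0: 0.32(1 - 147/530) = 0.031y*.
The bracket is 0.723, giving y* = 0.231/0.031 = 7.46.

x* ≈ 147, y* ≈ 7.46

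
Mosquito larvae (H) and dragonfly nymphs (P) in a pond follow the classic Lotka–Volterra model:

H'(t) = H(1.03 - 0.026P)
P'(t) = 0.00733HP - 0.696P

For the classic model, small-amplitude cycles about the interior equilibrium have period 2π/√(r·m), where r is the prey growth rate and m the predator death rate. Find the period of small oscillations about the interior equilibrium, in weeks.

Here r = 1.03 and m = 0.696, so r·m = 0.717.
ω = √0.717 = 0.847 per week, hence T = 2π/ω ≈ 7.42 weeks.

T ≈ 7.42 weeks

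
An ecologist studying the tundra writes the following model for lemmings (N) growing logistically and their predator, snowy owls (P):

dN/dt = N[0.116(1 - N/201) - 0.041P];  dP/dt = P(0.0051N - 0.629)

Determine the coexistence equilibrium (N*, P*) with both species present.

From dP/dt = 0 with P > 0: 0.0051N* = 0.629, so N* = 123.
Substitute into dN/dt = 0: 0.116(1 - 123/201) = 0.041P*.
The bracket is 0.386, giving P* = 0.0448/0.041 = 1.09.

N* ≈ 123, P* ≈ 1.09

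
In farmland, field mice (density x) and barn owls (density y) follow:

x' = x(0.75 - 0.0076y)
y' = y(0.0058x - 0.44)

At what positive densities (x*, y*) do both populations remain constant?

Set dy/dt = 0 with y > 0: 0.0058x - 0.44 = 0, so x* = 0.44/0.0058 = 75.9.
Set dx/dt = 0 with x > 0: 0.75 - 0.0076y = 0, so y* = 0.75/0.0076 = 98.7.

x* ≈ 75.9, y* ≈ 98.7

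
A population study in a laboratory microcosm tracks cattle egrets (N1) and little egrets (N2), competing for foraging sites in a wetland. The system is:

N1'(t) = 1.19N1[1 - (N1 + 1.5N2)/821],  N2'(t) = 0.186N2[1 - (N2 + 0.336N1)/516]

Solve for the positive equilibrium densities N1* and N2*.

Setting both brackets to zero gives the nullclines N1 + 1.5N2 = 821 and 0.336N1 + N2 = 516.
Substituting N2 = 516 - 0.336N1 into the first: N1(1 - 1.5·0.336) = 821 - 1.5·516.
So N1* = 47/0.496 = 94.8, and then N2* = 516 - 0.336·94.8 = 484.

N1* ≈ 94.8, N2* ≈ 484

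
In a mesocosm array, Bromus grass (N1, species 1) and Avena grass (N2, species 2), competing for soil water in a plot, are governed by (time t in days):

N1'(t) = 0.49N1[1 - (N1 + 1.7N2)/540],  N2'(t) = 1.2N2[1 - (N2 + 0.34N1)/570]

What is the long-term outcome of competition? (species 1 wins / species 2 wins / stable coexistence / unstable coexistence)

species 2 excludes species 1

Compare the nullcline intercepts: K1/α12 = 540/1.7 = 318 < K2 = 570; K2/α21 = 570/0.34 = 1680 > K1 = 540.
Since the inequalities point opposite ways, species 2 can invade but species 1 cannot.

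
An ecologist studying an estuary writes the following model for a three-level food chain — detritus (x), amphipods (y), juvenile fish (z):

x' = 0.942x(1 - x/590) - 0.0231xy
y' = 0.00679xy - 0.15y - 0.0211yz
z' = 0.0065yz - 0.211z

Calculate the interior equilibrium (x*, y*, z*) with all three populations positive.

x* ≈ 120, y* ≈ 32.5, z* ≈ 31.6

From dz/dt = 0: 0.0065y* = 0.211, so y* = 32.5.
From dx/dt = 0: 0.942(1 - x*/590) = 0.0231·32.5, giving x* = 590·(1 - 0.796) = 120.
From dy/dt = 0: 0.00679·120 - 0.15 = 0.0211z*, so z* = 0.667/0.0211 = 31.6.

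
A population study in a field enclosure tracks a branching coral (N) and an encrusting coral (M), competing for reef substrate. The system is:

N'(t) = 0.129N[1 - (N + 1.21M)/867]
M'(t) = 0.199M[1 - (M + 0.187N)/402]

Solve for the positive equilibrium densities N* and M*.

Setting both brackets to zero gives the nullclines N + 1.21M = 867 and 0.187N + M = 402.
Substituting M = 402 - 0.187N into the first: N(1 - 1.21·0.187) = 867 - 1.21·402.
So N* = 381/0.774 = 492, and then M* = 402 - 0.187·492 = 310.

N* ≈ 492, M* ≈ 310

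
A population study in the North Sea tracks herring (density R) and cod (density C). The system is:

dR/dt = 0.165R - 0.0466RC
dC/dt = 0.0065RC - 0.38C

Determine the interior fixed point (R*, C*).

Set dC/dt = 0 with C > 0: 0.0065R - 0.38 = 0, so R* = 0.38/0.0065 = 58.5.
Set dR/dt = 0 with R > 0: 0.165 - 0.0466C = 0, so C* = 0.165/0.0466 = 3.54.

R* ≈ 58.5, C* ≈ 3.54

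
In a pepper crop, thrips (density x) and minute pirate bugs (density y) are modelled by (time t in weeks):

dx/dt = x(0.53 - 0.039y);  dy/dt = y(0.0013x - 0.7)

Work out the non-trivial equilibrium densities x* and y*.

x* ≈ 538, y* ≈ 13.6

Set dy/dt = 0 with y > 0: 0.0013x - 0.7 = 0, so x* = 0.7/0.0013 = 538.
Set dx/dt = 0 with x > 0: 0.53 - 0.039y = 0, so y* = 0.53/0.039 = 13.6.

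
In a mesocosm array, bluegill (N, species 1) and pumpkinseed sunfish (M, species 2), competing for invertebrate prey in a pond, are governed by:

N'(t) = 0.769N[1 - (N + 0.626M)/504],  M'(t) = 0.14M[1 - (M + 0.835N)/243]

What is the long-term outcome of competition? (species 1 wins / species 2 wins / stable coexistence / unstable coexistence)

Compare the nullcline intercepts: K1/α12 = 504/0.626 = 805 > K2 = 243; K2/α21 = 243/0.835 = 291 < K1 = 504.
Since the inequalities point opposite ways, species 1 can invade but species 2 cannot.

species 1 excludes species 2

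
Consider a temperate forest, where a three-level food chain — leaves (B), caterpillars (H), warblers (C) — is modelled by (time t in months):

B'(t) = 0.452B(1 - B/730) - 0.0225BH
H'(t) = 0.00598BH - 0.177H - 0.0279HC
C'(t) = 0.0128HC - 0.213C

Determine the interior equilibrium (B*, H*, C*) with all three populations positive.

From dC/dt = 0: 0.0128H* = 0.213, so H* = 16.6.
From dB/dt = 0: 0.452(1 - B*/730) = 0.0225·16.6, giving B* = 730·(1 - 0.828) = 125.
From dH/dt = 0: 0.00598·125 - 0.177 = 0.0279C*, so C* = 0.572/0.0279 = 20.5.

B* ≈ 125, H* ≈ 16.6, C* ≈ 20.5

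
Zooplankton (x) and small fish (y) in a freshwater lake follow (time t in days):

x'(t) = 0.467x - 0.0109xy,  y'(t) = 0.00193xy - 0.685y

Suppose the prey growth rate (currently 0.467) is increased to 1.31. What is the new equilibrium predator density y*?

At the interior fixed point, setting dx/dt = 0 with x > 0 fixes y* = (prey growth rate)/(xy coefficient) — independent of the other coefficients.
With the change, y* = 1.31/0.0109 = 120; it rises from 42.8.

y* ≈ 120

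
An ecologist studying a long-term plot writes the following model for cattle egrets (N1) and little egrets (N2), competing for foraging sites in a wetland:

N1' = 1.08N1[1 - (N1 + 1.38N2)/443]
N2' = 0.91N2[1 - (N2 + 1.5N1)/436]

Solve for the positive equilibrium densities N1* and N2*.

N1* ≈ 148, N2* ≈ 214

Setting both brackets to zero gives the nullclines N1 + 1.38N2 = 443 and 1.5N1 + N2 = 436.
Substituting N2 = 436 - 1.5N1 into the first: N1(1 - 1.38·1.5) = 443 - 1.38·436.
So N1* = -159/-1.07 = 148, and then N2* = 436 - 1.5·148 = 214.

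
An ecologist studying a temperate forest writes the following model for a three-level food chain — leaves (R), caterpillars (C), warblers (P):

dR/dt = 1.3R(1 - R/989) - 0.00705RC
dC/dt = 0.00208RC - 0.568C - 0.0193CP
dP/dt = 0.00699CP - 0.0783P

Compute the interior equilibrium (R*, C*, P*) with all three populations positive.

From dP/dt = 0: 0.00699C* = 0.0783, so C* = 11.2.
From dR/dt = 0: 1.3(1 - R*/989) = 0.00705·11.2, giving R* = 989·(1 - 0.0607) = 929.
From dC/dt = 0: 0.00208·929 - 0.568 = 0.0193P*, so P* = 1.36/0.0193 = 70.7.

R* ≈ 929, C* ≈ 11.2, P* ≈ 70.7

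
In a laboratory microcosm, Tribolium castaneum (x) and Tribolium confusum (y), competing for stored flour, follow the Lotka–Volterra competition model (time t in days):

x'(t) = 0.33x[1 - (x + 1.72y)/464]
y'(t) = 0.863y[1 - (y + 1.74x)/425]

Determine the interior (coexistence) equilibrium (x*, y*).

Setting both brackets to zero gives the nullclines x + 1.72y = 464 and 1.74x + y = 425.
Substituting y = 425 - 1.74x into the first: x(1 - 1.72·1.74) = 464 - 1.72·425.
So x* = -267/-1.99 = 134, and then y* = 425 - 1.74·134 = 192.

x* ≈ 134, y* ≈ 192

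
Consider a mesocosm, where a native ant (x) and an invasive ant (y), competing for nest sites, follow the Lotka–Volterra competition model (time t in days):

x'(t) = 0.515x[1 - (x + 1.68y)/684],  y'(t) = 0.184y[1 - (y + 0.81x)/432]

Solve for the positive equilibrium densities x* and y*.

x* ≈ 116, y* ≈ 338

Setting both brackets to zero gives the nullclines x + 1.68y = 684 and 0.81x + y = 432.
Substituting y = 432 - 0.81x into the first: x(1 - 1.68·0.81) = 684 - 1.68·432.
So x* = -41.8/-0.361 = 116, and then y* = 432 - 0.81·116 = 338.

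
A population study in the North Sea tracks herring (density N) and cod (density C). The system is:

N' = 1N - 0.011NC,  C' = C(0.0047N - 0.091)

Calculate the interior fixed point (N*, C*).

N* ≈ 19.4, C* ≈ 90.9

Set dC/dt = 0 with C > 0: 0.0047N - 0.091 = 0, so N* = 0.091/0.0047 = 19.4.
Set dN/dt = 0 with N > 0: 1 - 0.011C = 0, so C* = 1/0.011 = 90.9.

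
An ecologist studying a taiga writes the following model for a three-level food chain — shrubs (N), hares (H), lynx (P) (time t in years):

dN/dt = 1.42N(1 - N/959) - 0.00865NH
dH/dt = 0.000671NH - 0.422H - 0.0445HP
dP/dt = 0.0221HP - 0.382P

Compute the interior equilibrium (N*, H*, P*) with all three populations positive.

From dP/dt = 0: 0.0221H* = 0.382, so H* = 17.3.
From dN/dt = 0: 1.42(1 - N*/959) = 0.00865·17.3, giving N* = 959·(1 - 0.105) = 858.
From dH/dt = 0: 0.000671·858 - 0.422 = 0.0445P*, so P* = 0.154/0.0445 = 3.45.

N* ≈ 858, H* ≈ 17.3, P* ≈ 3.45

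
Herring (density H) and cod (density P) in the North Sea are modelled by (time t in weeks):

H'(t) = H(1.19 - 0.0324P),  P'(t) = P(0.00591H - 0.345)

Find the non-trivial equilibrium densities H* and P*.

Set dP/dt = 0 with P > 0: 0.00591H - 0.345 = 0, so H* = 0.345/0.00591 = 58.4.
Set dH/dt = 0 with H > 0: 1.19 - 0.0324P = 0, so P* = 1.19/0.0324 = 36.7.

H* ≈ 58.4, P* ≈ 36.7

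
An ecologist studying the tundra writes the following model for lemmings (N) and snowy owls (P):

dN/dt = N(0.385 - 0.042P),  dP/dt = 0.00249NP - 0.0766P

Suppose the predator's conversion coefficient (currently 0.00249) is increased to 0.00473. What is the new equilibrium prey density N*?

N* ≈ 16.2

At the interior fixed point, setting dP/dt = 0 with P > 0 fixes N* = (predator death rate)/(NP coefficient) — independent of the other coefficients.
With the change, N* = 0.0766/0.00473 = 16.2; it falls from 30.8.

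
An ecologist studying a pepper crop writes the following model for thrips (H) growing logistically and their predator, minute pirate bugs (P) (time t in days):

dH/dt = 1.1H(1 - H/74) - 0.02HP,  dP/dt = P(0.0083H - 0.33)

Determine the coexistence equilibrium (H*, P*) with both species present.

From dP/dt = 0 with P > 0: 0.0083H* = 0.33, so H* = 39.8.
Substitute into dH/dt = 0: 1.1(1 - 39.8/74) = 0.02P*.
The bracket is 0.463, giving P* = 0.509/0.02 = 25.4.

H* ≈ 39.8, P* ≈ 25.4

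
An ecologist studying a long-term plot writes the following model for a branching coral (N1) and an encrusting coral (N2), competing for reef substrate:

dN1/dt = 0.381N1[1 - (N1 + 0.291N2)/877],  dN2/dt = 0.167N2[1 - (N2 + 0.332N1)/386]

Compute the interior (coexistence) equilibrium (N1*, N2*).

N1* ≈ 846, N2* ≈ 105

Setting both brackets to zero gives the nullclines N1 + 0.291N2 = 877 and 0.332N1 + N2 = 386.
Substituting N2 = 386 - 0.332N1 into the first: N1(1 - 0.291·0.332) = 877 - 0.291·386.
So N1* = 765/0.903 = 846, and then N2* = 386 - 0.332·846 = 105.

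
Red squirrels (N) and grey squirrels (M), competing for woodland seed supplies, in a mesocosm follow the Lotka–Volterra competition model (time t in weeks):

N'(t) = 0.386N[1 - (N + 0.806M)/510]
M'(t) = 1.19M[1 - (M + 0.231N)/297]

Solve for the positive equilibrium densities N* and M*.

Setting both brackets to zero gives the nullclines N + 0.806M = 510 and 0.231N + M = 297.
Substituting M = 297 - 0.231N into the first: N(1 - 0.806·0.231) = 510 - 0.806·297.
So N* = 271/0.814 = 333, and then M* = 297 - 0.231·333 = 220.

N* ≈ 333, M* ≈ 220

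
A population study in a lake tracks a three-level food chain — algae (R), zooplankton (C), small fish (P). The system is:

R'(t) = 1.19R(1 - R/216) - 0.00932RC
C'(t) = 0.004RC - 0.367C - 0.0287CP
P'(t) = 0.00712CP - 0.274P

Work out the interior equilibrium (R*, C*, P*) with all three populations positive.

From dP/dt = 0: 0.00712C* = 0.274, so C* = 38.5.
From dR/dt = 0: 1.19(1 - R*/216) = 0.00932·38.5, giving R* = 216·(1 - 0.301) = 151.
From dC/dt = 0: 0.004·151 - 0.367 = 0.0287P*, so P* = 0.237/0.0287 = 8.24.

R* ≈ 151, C* ≈ 38.5, P* ≈ 8.24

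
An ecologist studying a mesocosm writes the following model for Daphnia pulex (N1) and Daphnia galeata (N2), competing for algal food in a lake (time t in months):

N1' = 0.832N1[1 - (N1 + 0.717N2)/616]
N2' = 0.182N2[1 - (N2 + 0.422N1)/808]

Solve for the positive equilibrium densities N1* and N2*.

Setting both brackets to zero gives the nullclines N1 + 0.717N2 = 616 and 0.422N1 + N2 = 808.
Substituting N2 = 808 - 0.422N1 into the first: N1(1 - 0.717·0.422) = 616 - 0.717·808.
So N1* = 36.7/0.697 = 52.6, and then N2* = 808 - 0.422·52.6 = 786.

N1* ≈ 52.6, N2* ≈ 786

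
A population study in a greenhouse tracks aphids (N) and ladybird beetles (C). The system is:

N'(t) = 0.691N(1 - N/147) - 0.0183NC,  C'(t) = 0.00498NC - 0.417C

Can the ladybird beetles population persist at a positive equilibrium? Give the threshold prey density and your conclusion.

The predator equation gives dC/dt > 0 only when N > 0.417/0.00498 = 83.7.
Without the predator, N → K = 147. Since 147 > 83.7, the predator can invade and persist.

Threshold N = 83.7; K > 83.7, so yes, the predator persists.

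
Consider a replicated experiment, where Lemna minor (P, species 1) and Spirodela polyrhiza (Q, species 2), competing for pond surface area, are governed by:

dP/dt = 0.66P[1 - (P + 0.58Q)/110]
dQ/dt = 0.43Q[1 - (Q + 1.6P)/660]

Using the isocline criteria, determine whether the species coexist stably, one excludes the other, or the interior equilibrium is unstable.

species 2 excludes species 1

Compare the nullcline intercepts: K1/α12 = 110/0.58 = 190 < K2 = 660; K2/α21 = 660/1.6 = 412 > K1 = 110.
Since the inequalities point opposite ways, species 2 can invade but species 1 cannot.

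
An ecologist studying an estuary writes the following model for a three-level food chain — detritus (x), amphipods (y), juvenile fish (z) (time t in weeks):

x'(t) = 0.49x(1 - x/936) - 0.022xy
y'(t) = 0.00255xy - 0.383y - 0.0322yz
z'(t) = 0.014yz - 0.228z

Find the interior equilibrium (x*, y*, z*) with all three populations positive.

x* ≈ 252, y* ≈ 16.3, z* ≈ 8.03

From dz/dt = 0: 0.014y* = 0.228, so y* = 16.3.
From dx/dt = 0: 0.49(1 - x*/936) = 0.022·16.3, giving x* = 936·(1 - 0.731) = 252.
From dy/dt = 0: 0.00255·252 - 0.383 = 0.0322z*, so z* = 0.259/0.0322 = 8.03.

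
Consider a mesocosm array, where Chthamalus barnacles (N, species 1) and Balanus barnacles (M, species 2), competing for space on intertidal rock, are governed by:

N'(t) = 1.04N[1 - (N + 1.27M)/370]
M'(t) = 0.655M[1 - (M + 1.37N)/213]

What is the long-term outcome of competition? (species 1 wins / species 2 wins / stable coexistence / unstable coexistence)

Compare the nullcline intercepts: K1/α12 = 370/1.27 = 291 > K2 = 213; K2/α21 = 213/1.37 = 155 < K1 = 370.
Since the inequalities point opposite ways, species 1 can invade but species 2 cannot.

species 1 excludes species 2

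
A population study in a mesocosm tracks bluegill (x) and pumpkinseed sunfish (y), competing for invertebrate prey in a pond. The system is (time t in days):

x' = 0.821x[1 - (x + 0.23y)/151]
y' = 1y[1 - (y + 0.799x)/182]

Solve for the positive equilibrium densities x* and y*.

Setting both brackets to zero gives the nullclines x + 0.23y = 151 and 0.799x + y = 182.
Substituting y = 182 - 0.799x into the first: x(1 - 0.23·0.799) = 151 - 0.23·182.
So x* = 109/0.816 = 134, and then y* = 182 - 0.799·134 = 75.2.

x* ≈ 134, y* ≈ 75.2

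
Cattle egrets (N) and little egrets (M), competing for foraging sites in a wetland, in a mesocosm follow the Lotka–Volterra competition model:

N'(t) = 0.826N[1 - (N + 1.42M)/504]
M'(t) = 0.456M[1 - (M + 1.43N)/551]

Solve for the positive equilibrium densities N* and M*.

Setting both brackets to zero gives the nullclines N + 1.42M = 504 and 1.43N + M = 551.
Substituting M = 551 - 1.43N into the first: N(1 - 1.42·1.43) = 504 - 1.42·551.
So N* = -278/-1.03 = 270, and then M* = 551 - 1.43·270 = 165.

N* ≈ 270, M* ≈ 165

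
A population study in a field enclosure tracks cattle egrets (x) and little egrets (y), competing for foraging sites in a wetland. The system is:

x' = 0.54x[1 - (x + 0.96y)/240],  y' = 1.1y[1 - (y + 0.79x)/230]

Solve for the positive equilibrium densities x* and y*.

x* ≈ 79.5, y* ≈ 167

Setting both brackets to zero gives the nullclines x + 0.96y = 240 and 0.79x + y = 230.
Substituting y = 230 - 0.79x into the first: x(1 - 0.96·0.79) = 240 - 0.96·230.
So x* = 19.2/0.242 = 79.5, and then y* = 230 - 0.79·79.5 = 167.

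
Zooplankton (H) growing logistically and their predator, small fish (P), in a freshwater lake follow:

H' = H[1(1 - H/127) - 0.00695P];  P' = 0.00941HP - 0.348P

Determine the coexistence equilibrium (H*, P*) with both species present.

From dP/dt = 0 with P > 0: 0.00941H* = 0.348, so H* = 37.
Substitute into dH/dt = 0: 1(1 - 37/127) = 0.00695P*.
The bracket is 0.709, giving P* = 0.709/0.00695 = 102.

H* ≈ 37, P* ≈ 102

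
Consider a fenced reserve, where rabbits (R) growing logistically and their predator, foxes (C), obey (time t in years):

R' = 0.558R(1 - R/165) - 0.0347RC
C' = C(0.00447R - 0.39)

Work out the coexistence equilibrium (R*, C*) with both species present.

R* ≈ 87.2, C* ≈ 7.58

From dC/dt = 0 with C > 0: 0.00447R* = 0.39, so R* = 87.2.
Substitute into dR/dt = 0: 0.558(1 - 87.2/165) = 0.0347C*.
The bracket is 0.471, giving C* = 0.263/0.0347 = 7.58.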